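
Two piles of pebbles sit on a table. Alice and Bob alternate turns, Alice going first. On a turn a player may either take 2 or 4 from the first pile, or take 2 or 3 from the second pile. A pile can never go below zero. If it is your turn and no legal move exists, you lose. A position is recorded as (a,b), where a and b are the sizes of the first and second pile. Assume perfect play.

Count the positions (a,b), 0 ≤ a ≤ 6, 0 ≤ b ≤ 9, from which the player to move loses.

Classify positions by backward induction: terminal positions (no move available) are L. From any other position, the mover wins iff some move reaches an L.
Every move lowers a or b (never raises either), so fill the grid row by row in increasing a, and left to right within a row: each cell's successors are then already labelled.
      b=0  b=1  b=2  b=3  b=4  b=5  b=6  b=7  b=8  b=9
a=0:    L    L    W    W    W    L    L    W    W    W
a=1:    L    L    W    W    W    L    L    W    W    W
a=2:    W    W    L    L    W    W    W    L    L    W
a=3:    W    W    L    L    W    W    W    L    L    W
a=4:    W    W    W    W    L    W    W    W    W    L
a=5:    W    W    W    W    L    W    W    W    W    L
a=6:    L    L    W    W    W    L    L    W    W    W
Cells with no legal move (terminal, hence L): (0,0), (0,1), (1,0), (1,1).
The remaining L cells, each justified by listing all of its moves:
(0,5): L (options (0,3)(W), (0,2)(W) are all W)
(0,6): L (options (0,4)(W), (0,3)(W) are all W)
(1,5): L (options (1,3)(W), (1,2)(W) are all W)
(1,6): L (options (1,4)(W), (1,3)(W) are all W)
(2,2): L (options (0,2)(W), (2,0)(W) are all W)
(2,3): L (options (0,3)(W), (2,1)(W), (2,0)(W) are all W)
(2,7): L (options (0,7)(W), (2,5)(W), (2,4)(W) are all W)
(2,8): L (options (0,8)(W), (2,6)(W), (2,5)(W) are all W)
(3,2): L (options (1,2)(W), (3,0)(W) are all W)
(3,3): L (options (1,3)(W), (3,1)(W), (3,0)(W) are all W)
(3,7): L (options (1,7)(W), (3,5)(W), (3,4)(W) are all W)
(3,8): L (options (1,8)(W), (3,6)(W), (3,5)(W) are all W)
(4,4): L (options (2,4)(W), (0,4)(W), (4,2)(W), (4,1)(W) are all W)
(4,9): L (options (2,9)(W), (0,9)(W), (4,7)(W), (4,6)(W) are all W)
(5,4): L (options (3,4)(W), (1,4)(W), (5,2)(W), (5,1)(W) are all W)
(5,9): L (options (3,9)(W), (1,9)(W), (5,7)(W), (5,6)(W) are all W)
(6,0): L (options (4,0)(W), (2,0)(W) are all W)
(6,1): L (options (4,1)(W), (2,1)(W) are all W)
(6,5): L (options (4,5)(W), (2,5)(W), (6,3)(W), (6,2)(W) are all W)
(6,6): L (options (4,6)(W), (2,6)(W), (6,4)(W), (6,3)(W) are all W)
Every other cell has at least one move into one of the L cells above, so it is W.
L cells per row: a=0: 4, a=1: 4, a=2: 4, a=3: 4, a=4: 2, a=5: 2, a=6: 4; total 24.

24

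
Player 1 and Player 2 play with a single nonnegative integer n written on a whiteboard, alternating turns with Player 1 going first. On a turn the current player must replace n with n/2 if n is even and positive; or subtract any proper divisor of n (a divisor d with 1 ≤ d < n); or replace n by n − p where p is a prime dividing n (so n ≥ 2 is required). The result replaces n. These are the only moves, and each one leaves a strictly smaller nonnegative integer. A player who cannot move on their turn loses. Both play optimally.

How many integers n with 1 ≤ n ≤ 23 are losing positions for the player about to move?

Classify positions by backward induction: terminal positions (no move available) are L. From any other position, the mover wins iff some move reaches an L.
n=0: no move → L
n=1: no move → L
n=2: →0(L), so W
n=3: →0(L), so W
n=4: →2(W), 3(W) — all W, so L
n=5: →0(L), so W
n=6: →4(L), so W
n=7: →0(L), so W
n=8: →4(L), so W
n=9: →6(W), 8(W) — all W, so L
n=10: →9(L), so W
n=11: →0(L), so W
n=12: →9(L), so W
n=13: →0(L), so W
n=14: →7(W), 12(W), 13(W) — all W, so L
n=15: →14(L), so W
n=16: →14(L), so W
n=17: →0(L), so W
n=18: →9(L), so W
n=19: →0(L), so W
n=20: →10(W), 15(W), 16(W), 18(W), 19(W) — all W, so L
n=21: →14(L), so W
n=22: →20(L), so W
n=23: →0(L), so W
L entries with 1 ≤ n ≤ 23 (n=0 is outside the asked range and is not counted): n = 1, 4, 9, 14, 20; that makes 5.

5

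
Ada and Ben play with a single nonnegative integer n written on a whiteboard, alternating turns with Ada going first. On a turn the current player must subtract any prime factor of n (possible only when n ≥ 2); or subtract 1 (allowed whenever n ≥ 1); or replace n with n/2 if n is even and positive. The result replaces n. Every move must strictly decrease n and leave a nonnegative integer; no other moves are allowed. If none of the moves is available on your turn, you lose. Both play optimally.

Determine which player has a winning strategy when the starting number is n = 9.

Work bottom-up. With no move the player to move loses. Otherwise the position is W if at least one move leads to an L position for the opponent, and L if every move leads to a W.
n=0: no move → L
n=1: →0(L), so W
n=2: →0(L), so W
n=3: →0(L), so W
n=4: →2(W), 3(W) — all W, so L
n=5: →0(L), so W
n=6: →4(L), so W
n=7: →0(L), so W
n=8: →4(L), so W
n=9: →6(W), 8(W) — all W, so L
The starting position 9 is L: whatever Ada does, the opponent receives a W position.

Ben wins.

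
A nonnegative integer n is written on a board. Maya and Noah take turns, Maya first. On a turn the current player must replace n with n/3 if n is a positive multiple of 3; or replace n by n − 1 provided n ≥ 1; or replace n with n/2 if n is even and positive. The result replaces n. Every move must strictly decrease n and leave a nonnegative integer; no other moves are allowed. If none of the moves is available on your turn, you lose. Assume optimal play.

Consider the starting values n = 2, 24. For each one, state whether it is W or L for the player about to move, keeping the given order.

Positions with no move are L. A position that does have a move is losing for the player to move precisely when every available move leads to a winning position for the opponent. Fill in the labels:
n=0: no move → L
n=1: →0(L), so W
n=2: →1(W) only, which is W, so L
n=3: →2(L), so W
n=4: →2(L), so W
n=5: →4(W) only, which is W, so L
n=6: →2(L), so W
n=7: →6(W) only, which is W, so L
n=8: →7(L), so W
n=9: →3(W), 8(W) — all W, so L
n=10: →5(L), so W
n=11: →10(W) only, which is W, so L
n=12: →11(L), so W
n=13: →12(W) only, which is W, so L
n=14: →7(L), so W
n=15: →5(L), so W
n=16: →8(W), 15(W) — all W, so L
n=17: →16(L), so W
n=18: →9(L), so W
n=19: →18(W) only, which is W, so L
n=20: →19(L), so W
n=21: →7(L), so W
n=22: →11(L), so W
n=23: →22(W) only, which is W, so L
n=24: →23(L), so W

2: L, 24: W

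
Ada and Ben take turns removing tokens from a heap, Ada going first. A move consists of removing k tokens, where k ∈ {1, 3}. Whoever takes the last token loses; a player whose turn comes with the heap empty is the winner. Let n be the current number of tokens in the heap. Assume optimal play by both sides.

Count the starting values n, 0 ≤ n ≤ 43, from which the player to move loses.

Classify positions by backward induction: terminal positions (no move available) are W. From any other position, the mover wins iff some move reaches an L.
n=0: no move; the opponent has just taken the last token and therefore loses → W
n=1: →0(W) only, which is W, so L
n=2: →1(L), so W
n=3: →2(W), 0(W) — all W, so L
n=4: →3(L), so W
n=5: →4(W), 2(W) — all W, so L
n=6: →5(L), so W
n=7: →6(W), 4(W) — all W, so L
n=8: →7(L), so W
n=9: →8(W), 6(W) — all W, so L
n=10: →9(L), so W
n=11: →10(W), 8(W) — all W, so L
n=12: →11(L), so W
n=13: →12(W), 10(W) — all W, so L
n=14: →13(L), so W
n=15: →14(W), 12(W) — all W, so L
n=16: →15(L), so W
n=17: →16(W), 14(W) — all W, so L
n=18: →17(L), so W
n=19: →18(W), 16(W) — all W, so L
n=20: →19(L), so W
n=21: →20(W), 18(W) — all W, so L
n=22: →21(L), so W
n=23: →22(W), 20(W) — all W, so L
n=24: →23(L), so W
n=25: →24(W), 22(W) — all W, so L
n=26: →25(L), so W
n=27: →26(W), 24(W) — all W, so L
n=28: →27(L), so W
n=29: →28(W), 26(W) — all W, so L
n=30: →29(L), so W
n=31: →30(W), 28(W) — all W, so L
n=32: →31(L), so W
n=33: →32(W), 30(W) — all W, so L
n=34: →33(L), so W
n=35: →34(W), 32(W) — all W, so L
n=36: →35(L), so W
n=37: →36(W), 34(W) — all W, so L
n=38: →37(L), so W
n=39: →38(W), 36(W) — all W, so L
n=40: →39(L), so W
n=41: →40(W), 38(W) — all W, so L
n=42: →41(L), so W
n=43: →42(W), 40(W) — all W, so L
L entries with 0 ≤ n ≤ 43: n = 1, 3, 5, 7, 9, 11, 13, 15, 17, 19, 21, 23, 25, 27, 29, 31, 33, 35, 37, 39, 41, 43; that makes 22.

22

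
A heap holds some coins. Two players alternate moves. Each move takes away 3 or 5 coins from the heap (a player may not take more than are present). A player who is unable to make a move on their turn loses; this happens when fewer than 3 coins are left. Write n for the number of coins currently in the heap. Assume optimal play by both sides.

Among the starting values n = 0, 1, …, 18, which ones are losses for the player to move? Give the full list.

0, 1, 2, 8, 9, 10, 16, 17, 18

Compute win/loss labels from the base case upward. A position with no move is L. Any other position is W if it can reach an L in one move, else L.
n=0: no move → L
n=1: no move → L
n=2: no move → L
n=3: W (go to 0, an L position)
n=4: W (go to 1, an L position)
n=5: W (go to 2, an L position)
n=6: W (go to 1, an L position)
n=7: W (go to 2, an L position)
n=8: L (options 5(W), 3(W) are all W)
n=9: L (options 6(W), 4(W) are all W)
n=10: L (options 7(W), 5(W) are all W)
n=11: W (go to 8, an L position)
n=12: W (go to 9, an L position)
n=13: W (go to 10, an L position)
n=14: W (go to 9, an L position)
n=15: W (go to 10, an L position)
n=16: L (options 13(W), 11(W) are all W)
n=17: L (options 14(W), 12(W) are all W)
n=18: L (options 15(W), 13(W) are all W)
The losing starting values of n are exactly the entries labelled L in this table (9 of them).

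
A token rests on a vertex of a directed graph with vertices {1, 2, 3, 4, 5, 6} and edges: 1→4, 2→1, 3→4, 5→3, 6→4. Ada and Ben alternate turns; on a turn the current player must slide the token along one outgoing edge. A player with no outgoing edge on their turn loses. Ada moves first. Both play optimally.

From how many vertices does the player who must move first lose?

Build the W/L table. Terminal = L. A non-terminal position is W if it has a move to some L; otherwise it is L.
Every edge goes from a vertex to one that appears earlier in the order 4, 3, 6, 1, 2, 5, so processing vertices in that order labels each vertex after all of its successors.
4: no outgoing edge → L
3: reaches L-position 4 → W
6: reaches L-position 4 → W
1: reaches L-position 4 → W
2: only reaches 1(W), which is W → L
5: only reaches 3(W), which is W → L
The L vertices are 2, 4, 5; that is 3 in all.

3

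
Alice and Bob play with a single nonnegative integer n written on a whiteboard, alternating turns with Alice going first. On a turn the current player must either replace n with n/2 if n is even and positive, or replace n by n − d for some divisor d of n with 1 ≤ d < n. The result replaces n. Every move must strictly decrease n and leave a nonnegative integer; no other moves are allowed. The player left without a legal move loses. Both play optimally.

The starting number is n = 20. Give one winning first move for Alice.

Move to 15.

Use the standard recursion: the mover loses at a terminal position; elsewhere, the mover wins exactly when some move hands the opponent an L position.
n=0: no move → L
n=1: no move → L
n=2: →1(L), so W
n=3: →2(W) only, which is W, so L
n=4: →3(L), so W
n=5: →4(W) only, which is W, so L
n=6: →3(L), so W
n=7: →6(W) only, which is W, so L
n=8: →7(L), so W
n=9: →6(W), 8(W) — all W, so L
n=10: →5(L), so W
n=11: →10(W) only, which is W, so L
n=12: →9(L), so W
n=13: →12(W) only, which is W, so L
n=14: →7(L), so W
n=15: →10(W), 12(W), 14(W) — all W, so L
n=16: →15(L), so W
n=17: →16(W) only, which is W, so L
n=18: →9(L), so W
n=19: →18(W) only, which is W, so L
n=20: →15(L), so W
From 20, the L positions reachable in one move are: 15, 19. Any move reaching one of these is winning.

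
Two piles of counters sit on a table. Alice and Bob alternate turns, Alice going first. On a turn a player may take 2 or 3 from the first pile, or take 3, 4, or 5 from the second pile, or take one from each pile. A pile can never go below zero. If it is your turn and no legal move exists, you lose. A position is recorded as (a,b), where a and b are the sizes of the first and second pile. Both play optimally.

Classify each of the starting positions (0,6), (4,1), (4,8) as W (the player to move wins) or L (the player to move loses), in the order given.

(0,6): W, (4,1): L, (4,8): W

Compute win/loss labels from the base case upward. A position with no move is L. Any other position is W if it can reach an L in one move, else L.
No move ever increases a pile, so every position that can arise here has a ≤ 4 and b ≤ 8; it is enough to label the cells with 0 ≤ a ≤ 4 and 0 ≤ b ≤ 8.
Every move lowers a or b (never raises either), so fill the grid row by row in increasing a, and left to right within a row: each cell's successors are then already labelled.
      b=0  b=1  b=2  b=3  b=4  b=5  b=6  b=7  b=8
a=0:    L    L    L    W    W    W    W    W    L
a=1:    L    W    W    W    W    W    L    L    L
a=2:    W    W    W    L    L    L    W    W    W
a=3:    W    W    W    L    W    W    W    W    W
a=4:    W    L    L    W    W    W    W    W    W
Cells with no legal move (terminal, hence L): (0,0), (0,1), (0,2), (1,0).
The remaining L cells, each justified by listing all of its moves:
(0,8): moves to (0,5)(W), (0,4)(W), (0,3)(W); every one is W ⇒ L
(1,6): moves to (1,3)(W), (1,2)(W), (1,1)(W), (0,5)(W); every one is W ⇒ L
(1,7): moves to (1,4)(W), (1,3)(W), (1,2)(W), (0,6)(W); every one is W ⇒ L
(1,8): moves to (1,5)(W), (1,4)(W), (1,3)(W), (0,7)(W); every one is W ⇒ L
(2,3): moves to (0,3)(W), (2,0)(W), (1,2)(W); every one is W ⇒ L
(2,4): moves to (0,4)(W), (2,1)(W), (2,0)(W), (1,3)(W); every one is W ⇒ L
(2,5): moves to (0,5)(W), (2,2)(W), (2,1)(W), (2,0)(W), (1,4)(W); every one is W ⇒ L
(3,3): moves to (1,3)(W), (0,3)(W), (3,0)(W), (2,2)(W); every one is W ⇒ L
(4,1): moves to (2,1)(W), (1,1)(W), (3,0)(W); every one is W ⇒ L
(4,2): moves to (2,2)(W), (1,2)(W), (3,1)(W); every one is W ⇒ L
Every other cell has at least one move into one of the L cells above, so it is W.
(0,6): the move to (0,2) reaches an L cell, so W
(4,1): one of the L cells justified above, so L
(4,8): the move to (1,8) reaches an L cell, so W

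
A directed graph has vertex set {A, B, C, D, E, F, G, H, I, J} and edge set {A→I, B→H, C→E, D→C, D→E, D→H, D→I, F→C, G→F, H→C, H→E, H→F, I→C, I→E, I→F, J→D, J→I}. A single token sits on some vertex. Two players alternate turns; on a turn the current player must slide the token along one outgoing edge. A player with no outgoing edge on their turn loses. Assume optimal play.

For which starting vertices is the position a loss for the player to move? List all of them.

Work bottom-up. With no move the player to move loses. Otherwise the position is W if at least one move leads to an L position for the opponent, and L if every move leads to a W.
Every edge goes from a vertex to one that appears earlier in the order E, C, F, G, H, I, D, A, B, J, so processing vertices in that order labels each vertex after all of its successors.
E: no outgoing edge → L
C: →E(L), so W
F: →C(W) only, which is W, so L
G: →F(L), so W
H: →F(L), so W
I: →F(L), so W
D: →E(L), so W
A: →I(W) only, which is W, so L
B: →H(W) only, which is W, so L
J: →D(W), I(W) — all W, so L
Reading off the rows marked L gives the requested list; there are 5 such vertices.

A, B, E, F, J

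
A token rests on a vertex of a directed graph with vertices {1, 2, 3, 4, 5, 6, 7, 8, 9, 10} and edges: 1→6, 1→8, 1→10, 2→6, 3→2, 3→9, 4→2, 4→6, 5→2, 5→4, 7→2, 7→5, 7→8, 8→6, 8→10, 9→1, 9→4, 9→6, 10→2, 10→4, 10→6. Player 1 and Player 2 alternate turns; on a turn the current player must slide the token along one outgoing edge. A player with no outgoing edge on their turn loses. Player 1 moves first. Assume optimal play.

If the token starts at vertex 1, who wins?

Player 1 wins.

Classify positions by backward induction: terminal positions (no move available) are L. From any other position, the mover wins iff some move reaches an L.
Every edge goes from a vertex to one that appears earlier in the order 6, 2, 4, 5, 10, 8, 7, 1, 9, 3, so processing vertices in that order labels each vertex after all of its successors.
6: no outgoing edge → L
2: reaches L-position 6 → W
4: reaches L-position 6 → W
5: only reaches 4(W), 2(W), all W → L
10: reaches L-position 6 → W
8: reaches L-position 6 → W
7: reaches L-position 5 → W
1: reaches L-position 6 → W
9: reaches L-position 6 → W
3: only reaches 9(W), 2(W), all W → L
The starting position 1 is W: Player 1 should move to 6, handing over an L position.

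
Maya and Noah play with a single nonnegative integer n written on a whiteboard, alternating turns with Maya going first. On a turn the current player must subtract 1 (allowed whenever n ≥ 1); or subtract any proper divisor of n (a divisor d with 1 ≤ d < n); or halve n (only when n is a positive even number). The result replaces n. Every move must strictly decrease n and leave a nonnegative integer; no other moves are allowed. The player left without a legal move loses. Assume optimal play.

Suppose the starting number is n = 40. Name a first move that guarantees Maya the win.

Move to 35.

Label each position W (a win for the player to move) or L (a loss). A position with no legal move is L; any other position is W exactly when some move reaches an L, and L when every move reaches a W.
n=0: no move → L
n=1: W (go to 0, an L position)
n=2: L (sole option 1(W) is W)
n=3: W (go to 2, an L position)
n=4: W (go to 2, an L position)
n=5: L (sole option 4(W) is W)
n=6: W (go to 5, an L position)
n=7: L (sole option 6(W) is W)
n=8: W (go to 7, an L position)
n=9: L (options 6(W), 8(W) are all W)
n=10: W (go to 5, an L position)
n=11: L (sole option 10(W) is W)
n=12: W (go to 9, an L position)
n=13: L (sole option 12(W) is W)
n=14: W (go to 7, an L position)
n=15: L (options 10(W), 12(W), 14(W) are all W)
n=16: W (go to 15, an L position)
n=17: L (sole option 16(W) is W)
n=18: W (go to 9, an L position)
n=19: L (sole option 18(W) is W)
n=20: W (go to 15, an L position)
n=21: L (options 14(W), 18(W), 20(W) are all W)
n=22: W (go to 11, an L position)
n=23: L (sole option 22(W) is W)
n=24: W (go to 21, an L position)
n=25: L (options 20(W), 24(W) are all W)
n=26: W (go to 13, an L position)
n=27: L (options 18(W), 24(W), 26(W) are all W)
n=28: W (go to 21, an L position)
n=29: L (sole option 28(W) is W)
n=30: W (go to 15, an L position)
n=31: L (sole option 30(W) is W)
n=32: W (go to 31, an L position)
n=33: L (options 22(W), 30(W), 32(W) are all W)
n=34: W (go to 17, an L position)
n=35: L (options 28(W), 30(W), 34(W) are all W)
n=36: W (go to 27, an L position)
n=37: L (sole option 36(W) is W)
n=38: W (go to 19, an L position)
n=39: L (options 26(W), 36(W), 38(W) are all W)
n=40: W (go to 35, an L position)
From 40, the L positions reachable in one move are: 35, 39. Any move reaching one of these is winning.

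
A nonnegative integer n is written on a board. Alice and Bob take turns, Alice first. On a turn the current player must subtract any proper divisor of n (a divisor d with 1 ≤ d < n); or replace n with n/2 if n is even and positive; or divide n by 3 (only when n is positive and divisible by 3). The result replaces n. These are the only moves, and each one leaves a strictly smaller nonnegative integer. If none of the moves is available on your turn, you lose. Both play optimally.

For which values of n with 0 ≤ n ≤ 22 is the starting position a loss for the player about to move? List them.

Label each position W (a win for the player to move) or L (a loss). A position with no legal move is L; any other position is W exactly when some move reaches an L, and L when every move reaches a W.
n=0: no move → L
n=1: no move → L
n=2: reaches L-position 1 → W
n=3: reaches L-position 1 → W
n=4: only reaches 2(W), 3(W), all W → L
n=5: reaches L-position 4 → W
n=6: reaches L-position 4 → W
n=7: only reaches 6(W), which is W → L
n=8: reaches L-position 4 → W
n=9: only reaches 3(W), 6(W), 8(W), all W → L
n=10: reaches L-position 9 → W
n=11: only reaches 10(W), which is W → L
n=12: reaches L-position 4 → W
n=13: only reaches 12(W), which is W → L
n=14: reaches L-position 7 → W
n=15: only reaches 5(W), 10(W), 12(W), 14(W), all W → L
n=16: reaches L-position 15 → W
n=17: only reaches 16(W), which is W → L
n=18: reaches L-position 9 → W
n=19: only reaches 18(W), which is W → L
n=20: reaches L-position 15 → W
n=21: reaches L-position 7 → W
n=22: reaches L-position 11 → W
Reading off the rows marked L gives the requested list; there are 10 such values of n.

0, 1, 4, 7, 9, 11, 13, 15, 17, 19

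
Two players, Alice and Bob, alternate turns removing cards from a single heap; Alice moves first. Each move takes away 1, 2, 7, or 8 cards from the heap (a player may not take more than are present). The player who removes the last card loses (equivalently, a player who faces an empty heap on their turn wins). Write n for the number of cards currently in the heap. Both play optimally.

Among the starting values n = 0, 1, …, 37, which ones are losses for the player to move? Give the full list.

Positions with no move are W. A position that does have a move is losing for the player to move precisely when every available move leads to a winning position for the opponent. Fill in the labels:
n=0: no move; the opponent has just taken the last card and therefore loses → W
n=1: the only move is to 0(W), a W ⇒ L
n=2: can move to 1, which is L ⇒ W
n=3: can move to 1, which is L ⇒ W
n=4: moves to 3(W), 2(W); every one is W ⇒ L
n=5: can move to 4, which is L ⇒ W
n=6: can move to 4, which is L ⇒ W
n=7: moves to 6(W), 5(W), 0(W); every one is W ⇒ L
n=8: can move to 7, which is L ⇒ W
n=9: can move to 7, which is L ⇒ W
n=10: moves to 9(W), 8(W), 3(W), 2(W); every one is W ⇒ L
n=11: can move to 10, which is L ⇒ W
n=12: can move to 10, which is L ⇒ W
n=13: moves to 12(W), 11(W), 6(W), 5(W); every one is W ⇒ L
n=14: can move to 13, which is L ⇒ W
n=15: can move to 13, which is L ⇒ W
n=16: moves to 15(W), 14(W), 9(W), 8(W); every one is W ⇒ L
n=17: can move to 16, which is L ⇒ W
n=18: can move to 16, which is L ⇒ W
n=19: moves to 18(W), 17(W), 12(W), 11(W); every one is W ⇒ L
n=20: can move to 19, which is L ⇒ W
n=21: can move to 19, which is L ⇒ W
n=22: moves to 21(W), 20(W), 15(W), 14(W); every one is W ⇒ L
n=23: can move to 22, which is L ⇒ W
n=24: can move to 22, which is L ⇒ W
n=25: moves to 24(W), 23(W), 18(W), 17(W); every one is W ⇒ L
n=26: can move to 25, which is L ⇒ W
n=27: can move to 25, which is L ⇒ W
n=28: moves to 27(W), 26(W), 21(W), 20(W); every one is W ⇒ L
n=29: can move to 28, which is L ⇒ W
n=30: can move to 28, which is L ⇒ W
n=31: moves to 30(W), 29(W), 24(W), 23(W); every one is W ⇒ L
n=32: can move to 31, which is L ⇒ W
n=33: can move to 31, which is L ⇒ W
n=34: moves to 33(W), 32(W), 27(W), 26(W); every one is W ⇒ L
n=35: can move to 34, which is L ⇒ W
n=36: can move to 34, which is L ⇒ W
n=37: moves to 36(W), 35(W), 30(W), 29(W); every one is W ⇒ L
Reading off the rows marked L gives the requested list; there are 13 such values of n.

1, 4, 7, 10, 13, 16, 19, 22, 25, 28, 31, 34, 37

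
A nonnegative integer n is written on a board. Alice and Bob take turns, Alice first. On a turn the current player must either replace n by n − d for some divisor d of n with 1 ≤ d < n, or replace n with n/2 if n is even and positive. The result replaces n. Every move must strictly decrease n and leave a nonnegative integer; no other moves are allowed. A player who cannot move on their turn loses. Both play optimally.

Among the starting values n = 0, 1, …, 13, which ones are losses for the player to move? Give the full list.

Classify positions by backward induction: terminal positions (no move available) are L. From any other position, the mover wins iff some move reaches an L.
n=0: no move → L
n=1: no move → L
n=2: reaches L-position 1 → W
n=3: only reaches 2(W), which is W → L
n=4: reaches L-position 3 → W
n=5: only reaches 4(W), which is W → L
n=6: reaches L-position 3 → W
n=7: only reaches 6(W), which is W → L
n=8: reaches L-position 7 → W
n=9: only reaches 6(W), 8(W), all W → L
n=10: reaches L-position 5 → W
n=11: only reaches 10(W), which is W → L
n=12: reaches L-position 9 → W
n=13: only reaches 12(W), which is W → L
The losing starting values of n are exactly the entries labelled L in this table (8 of them).

0, 1, 3, 5, 7, 9, 11, 13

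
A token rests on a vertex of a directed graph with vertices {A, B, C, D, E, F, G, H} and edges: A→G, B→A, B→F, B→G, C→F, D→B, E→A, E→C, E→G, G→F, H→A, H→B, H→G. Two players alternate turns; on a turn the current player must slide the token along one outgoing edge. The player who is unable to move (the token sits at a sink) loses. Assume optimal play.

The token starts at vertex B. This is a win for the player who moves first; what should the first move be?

Use the standard recursion: the mover loses at a terminal position; elsewhere, the mover wins exactly when some move hands the opponent an L position.
Every edge goes from a vertex to one that appears earlier in the order F, G, A, B, D, H, C, E, so processing vertices in that order labels each vertex after all of its successors.
F: no outgoing edge → L
G: can move to F, which is L ⇒ W
A: the only move is to G(W), a W ⇒ L
B: can move to A, which is L ⇒ W
D: the only move is to B(W), a W ⇒ L
H: can move to A, which is L ⇒ W
C: can move to F, which is L ⇒ W
E: can move to A, which is L ⇒ W
From B, the L positions reachable in one move are: A, F. Any move reaching one of these is winning.

Move to A.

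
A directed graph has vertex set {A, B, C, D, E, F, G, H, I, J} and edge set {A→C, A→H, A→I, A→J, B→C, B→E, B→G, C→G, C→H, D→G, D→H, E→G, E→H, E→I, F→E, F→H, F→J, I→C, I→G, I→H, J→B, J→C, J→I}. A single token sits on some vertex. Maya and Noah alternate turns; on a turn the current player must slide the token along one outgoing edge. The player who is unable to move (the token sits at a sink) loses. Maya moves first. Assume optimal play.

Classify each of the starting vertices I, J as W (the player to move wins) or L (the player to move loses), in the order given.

I: W, J: L

Label each position W (a win for the player to move) or L (a loss). A position with no legal move is L; any other position is W exactly when some move reaches an L, and L when every move reaches a W.
Every edge goes from a vertex to one that appears earlier in the order G, H, C, I, E, B, J, D, F, A, so processing vertices in that order labels each vertex after all of its successors.
G: no outgoing edge → L
H: no outgoing edge → L
C: W (go to H, an L position)
I: W (go to H, an L position)
E: W (go to H, an L position)
B: W (go to G, an L position)
J: L (options B(W), I(W), C(W) are all W)
D: W (go to H, an L position)
F: W (go to J, an L position)
A: W (go to J, an L position)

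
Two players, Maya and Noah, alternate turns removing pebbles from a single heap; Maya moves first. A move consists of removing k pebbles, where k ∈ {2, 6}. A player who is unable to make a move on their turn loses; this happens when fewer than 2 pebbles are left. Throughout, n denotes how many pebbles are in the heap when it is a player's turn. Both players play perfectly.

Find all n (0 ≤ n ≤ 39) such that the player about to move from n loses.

0, 1, 4, 5, 8, 9, 12, 13, 16, 17, 20, 21, 24, 25, 28, 29, 32, 33, 36, 37

Positions with no move are L. A position that does have a move is losing for the player to move precisely when every available move leads to a winning position for the opponent. Fill in the labels:
n=0: no move → L
n=1: no move → L
n=2: reaches L-position 0 → W
n=3: reaches L-position 1 → W
n=4: only reaches 2(W), which is W → L
n=5: only reaches 3(W), which is W → L
n=6: reaches L-position 4 → W
n=7: reaches L-position 5 → W
n=8: only reaches 6(W), 2(W), all W → L
n=9: only reaches 7(W), 3(W), all W → L
n=10: reaches L-position 8 → W
n=11: reaches L-position 9 → W
n=12: only reaches 10(W), 6(W), all W → L
n=13: only reaches 11(W), 7(W), all W → L
n=14: reaches L-position 12 → W
n=15: reaches L-position 13 → W
n=16: only reaches 14(W), 10(W), all W → L
n=17: only reaches 15(W), 11(W), all W → L
n=18: reaches L-position 16 → W
n=19: reaches L-position 17 → W
n=20: only reaches 18(W), 14(W), all W → L
n=21: only reaches 19(W), 15(W), all W → L
n=22: reaches L-position 20 → W
n=23: reaches L-position 21 → W
n=24: only reaches 22(W), 18(W), all W → L
n=25: only reaches 23(W), 19(W), all W → L
n=26: reaches L-position 24 → W
n=27: reaches L-position 25 → W
n=28: only reaches 26(W), 22(W), all W → L
n=29: only reaches 27(W), 23(W), all W → L
n=30: reaches L-position 28 → W
n=31: reaches L-position 29 → W
n=32: only reaches 30(W), 26(W), all W → L
n=33: only reaches 31(W), 27(W), all W → L
n=34: reaches L-position 32 → W
n=35: reaches L-position 33 → W
n=36: only reaches 34(W), 30(W), all W → L
n=37: only reaches 35(W), 31(W), all W → L
n=38: reaches L-position 36 → W
n=39: reaches L-position 37 → W
Reading off the rows marked L gives the requested list; there are 20 such values of n.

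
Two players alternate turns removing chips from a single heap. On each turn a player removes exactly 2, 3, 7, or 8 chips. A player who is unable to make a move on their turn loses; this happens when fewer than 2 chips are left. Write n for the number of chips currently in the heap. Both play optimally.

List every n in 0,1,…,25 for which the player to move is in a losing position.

Label each position W (a win for the player to move) or L (a loss). A position with no legal move is L; any other position is W exactly when some move reaches an L, and L when every move reaches a W.
n=0: no move → L
n=1: no move → L
n=2: reaches L-position 0 → W
n=3: reaches L-position 1 → W
n=4: reaches L-position 1 → W
n=5: only reaches 3(W), 2(W), all W → L
n=6: only reaches 4(W), 3(W), all W → L
n=7: reaches L-position 5 → W
n=8: reaches L-position 6 → W
n=9: reaches L-position 6 → W
n=10: only reaches 8(W), 7(W), 3(W), 2(W), all W → L
n=11: only reaches 9(W), 8(W), 4(W), 3(W), all W → L
n=12: reaches L-position 10 → W
n=13: reaches L-position 11 → W
n=14: reaches L-position 11 → W
n=15: only reaches 13(W), 12(W), 8(W), 7(W), all W → L
n=16: only reaches 14(W), 13(W), 9(W), 8(W), all W → L
n=17: reaches L-position 15 → W
n=18: reaches L-position 16 → W
n=19: reaches L-position 16 → W
n=20: only reaches 18(W), 17(W), 13(W), 12(W), all W → L
n=21: only reaches 19(W), 18(W), 14(W), 13(W), all W → L
n=22: reaches L-position 20 → W
n=23: reaches L-position 21 → W
n=24: reaches L-position 21 → W
n=25: only reaches 23(W), 22(W), 18(W), 17(W), all W → L
Reading off the rows marked L gives the requested list; there are 11 such values of n.

0, 1, 5, 6, 10, 11, 15, 16, 20, 21, 25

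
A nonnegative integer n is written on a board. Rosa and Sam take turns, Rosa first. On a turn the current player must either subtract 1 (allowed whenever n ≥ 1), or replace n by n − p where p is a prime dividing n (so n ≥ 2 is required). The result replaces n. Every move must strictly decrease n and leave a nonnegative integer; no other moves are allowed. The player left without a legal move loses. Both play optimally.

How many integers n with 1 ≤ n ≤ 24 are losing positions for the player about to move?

6

Build the W/L table. Terminal = L. A non-terminal position is W if it has a move to some L; otherwise it is L.
n=0: no move → L
n=1: reaches L-position 0 → W
n=2: reaches L-position 0 → W
n=3: reaches L-position 0 → W
n=4: only reaches 2(W), 3(W), all W → L
n=5: reaches L-position 0 → W
n=6: reaches L-position 4 → W
n=7: reaches L-position 0 → W
n=8: only reaches 6(W), 7(W), all W → L
n=9: reaches L-position 8 → W
n=10: reaches L-position 8 → W
n=11: reaches L-position 0 → W
n=12: only reaches 9(W), 10(W), 11(W), all W → L
n=13: reaches L-position 0 → W
n=14: reaches L-position 12 → W
n=15: reaches L-position 12 → W
n=16: only reaches 14(W), 15(W), all W → L
n=17: reaches L-position 0 → W
n=18: reaches L-position 16 → W
n=19: reaches L-position 0 → W
n=20: only reaches 15(W), 18(W), 19(W), all W → L
n=21: reaches L-position 20 → W
n=22: reaches L-position 20 → W
n=23: reaches L-position 0 → W
n=24: only reaches 21(W), 22(W), 23(W), all W → L
L entries with 1 ≤ n ≤ 24 (n=0 is outside the asked range and is not counted): n = 4, 8, 12, 16, 20, 24; that makes 6.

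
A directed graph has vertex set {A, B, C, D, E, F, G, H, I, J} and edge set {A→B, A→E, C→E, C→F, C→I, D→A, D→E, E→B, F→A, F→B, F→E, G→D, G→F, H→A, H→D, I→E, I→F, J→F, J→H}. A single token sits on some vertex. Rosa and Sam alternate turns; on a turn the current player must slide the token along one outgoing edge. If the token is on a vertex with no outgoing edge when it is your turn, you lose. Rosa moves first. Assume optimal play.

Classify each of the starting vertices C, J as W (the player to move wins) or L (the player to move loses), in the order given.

Work bottom-up. With no move the player to move loses. Otherwise the position is W if at least one move leads to an L position for the opponent, and L if every move leads to a W.
Every edge goes from a vertex to one that appears earlier in the order B, E, A, F, D, G, H, J, I, C, so processing vertices in that order labels each vertex after all of its successors.
B: no outgoing edge → L
E: →B(L), so W
A: →B(L), so W
F: →B(L), so W
D: →A(W), E(W) — all W, so L
G: →D(L), so W
H: →D(L), so W
J: →H(W), F(W) — all W, so L
I: →F(W), E(W) — all W, so L
C: →I(L), so W

C: W, J: L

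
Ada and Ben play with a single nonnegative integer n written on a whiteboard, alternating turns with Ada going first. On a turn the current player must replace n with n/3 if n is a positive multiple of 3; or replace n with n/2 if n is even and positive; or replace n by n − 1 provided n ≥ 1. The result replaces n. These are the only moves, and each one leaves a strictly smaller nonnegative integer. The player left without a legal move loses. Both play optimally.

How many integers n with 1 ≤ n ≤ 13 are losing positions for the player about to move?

Use the standard recursion: the mover loses at a terminal position; elsewhere, the mover wins exactly when some move hands the opponent an L position.
n=0: no move → L
n=1: →0(L), so W
n=2: →1(W) only, which is W, so L
n=3: →2(L), so W
n=4: →2(L), so W
n=5: →4(W) only, which is W, so L
n=6: →2(L), so W
n=7: →6(W) only, which is W, so L
n=8: →7(L), so W
n=9: →3(W), 8(W) — all W, so L
n=10: →5(L), so W
n=11: →10(W) only, which is W, so L
n=12: →11(L), so W
n=13: →12(W) only, which is W, so L
L entries with 1 ≤ n ≤ 13 (n=0 is outside the asked range and is not counted): n = 2, 5, 7, 9, 11, 13; that makes 6.

6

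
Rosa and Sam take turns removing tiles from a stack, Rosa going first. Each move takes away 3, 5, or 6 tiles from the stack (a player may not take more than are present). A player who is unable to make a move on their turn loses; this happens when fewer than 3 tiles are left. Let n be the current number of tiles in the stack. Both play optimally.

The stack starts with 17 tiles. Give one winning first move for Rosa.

Remove 6, leaving 11.

Compute win/loss labels from the base case upward. A position with no move is L. Any other position is W if it can reach an L in one move, else L.
n=0: no move → L
n=1: no move → L
n=2: no move → L
n=3: reaches L-position 0 → W
n=4: reaches L-position 1 → W
n=5: reaches L-position 2 → W
n=6: reaches L-position 1 → W
n=7: reaches L-position 2 → W
n=8: reaches L-position 2 → W
n=9: only reaches 6(W), 4(W), 3(W), all W → L
n=10: only reaches 7(W), 5(W), 4(W), all W → L
n=11: only reaches 8(W), 6(W), 5(W), all W → L
n=12: reaches L-position 9 → W
n=13: reaches L-position 10 → W
n=14: reaches L-position 11 → W
n=15: reaches L-position 10 → W
n=16: reaches L-position 11 → W
n=17: reaches L-position 11 → W
From 17, the L positions reachable in one move are: 11.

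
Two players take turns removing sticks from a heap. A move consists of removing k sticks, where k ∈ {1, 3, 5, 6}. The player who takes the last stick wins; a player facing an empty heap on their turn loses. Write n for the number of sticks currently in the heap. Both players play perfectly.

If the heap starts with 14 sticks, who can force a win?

Label each position W (a win for the player to move) or L (a loss). A position with no legal move is L; any other position is W exactly when some move reaches an L, and L when every move reaches a W.
n=0: no move → L
n=1: reaches L-position 0 → W
n=2: only reaches 1(W), which is W → L
n=3: reaches L-position 2 → W
n=4: only reaches 3(W), 1(W), all W → L
n=5: reaches L-position 4 → W
n=6: reaches L-position 0 → W
n=7: reaches L-position 4 → W
n=8: reaches L-position 2 → W
n=9: reaches L-position 4 → W
n=10: reaches L-position 4 → W
n=11: only reaches 10(W), 8(W), 6(W), 5(W), all W → L
n=12: reaches L-position 11 → W
n=13: only reaches 12(W), 10(W), 8(W), 7(W), all W → L
n=14: reaches L-position 13 → W
From 14 the player to move can remove 1, leaving 13, reaching an L position.

The first player wins.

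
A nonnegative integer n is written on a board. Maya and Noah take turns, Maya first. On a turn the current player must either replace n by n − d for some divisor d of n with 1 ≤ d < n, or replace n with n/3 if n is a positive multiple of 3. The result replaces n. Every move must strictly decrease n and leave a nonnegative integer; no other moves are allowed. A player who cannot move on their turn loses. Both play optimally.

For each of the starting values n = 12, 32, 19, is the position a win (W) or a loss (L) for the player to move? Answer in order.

12: W, 32: W, 19: L

Label each position W (a win for the player to move) or L (a loss). A position with no legal move is L; any other position is W exactly when some move reaches an L, and L when every move reaches a W.
n=0: no move → L
n=1: no move → L
n=2: W (go to 1, an L position)
n=3: W (go to 1, an L position)
n=4: L (options 2(W), 3(W) are all W)
n=5: W (go to 4, an L position)
n=6: W (go to 4, an L position)
n=7: L (sole option 6(W) is W)
n=8: W (go to 4, an L position)
n=9: L (options 3(W), 6(W), 8(W) are all W)
n=10: W (go to 9, an L position)
n=11: L (sole option 10(W) is W)
n=12: W (go to 4, an L position)
n=13: L (sole option 12(W) is W)
n=14: W (go to 7, an L position)
n=15: L (options 5(W), 10(W), 12(W), 14(W) are all W)
n=16: W (go to 15, an L position)
n=17: L (sole option 16(W) is W)
n=18: W (go to 9, an L position)
n=19: L (sole option 18(W) is W)
n=20: W (go to 15, an L position)
n=21: W (go to 7, an L position)
n=22: W (go to 11, an L position)
n=23: L (sole option 22(W) is W)
n=24: W (go to 23, an L position)
n=25: L (options 20(W), 24(W) are all W)
n=26: W (go to 13, an L position)
n=27: W (go to 9, an L position)
n=28: L (options 14(W), 21(W), 24(W), 26(W), 27(W) are all W)
n=29: W (go to 28, an L position)
n=30: W (go to 15, an L position)
n=31: L (sole option 30(W) is W)
n=32: W (go to 28, an L position)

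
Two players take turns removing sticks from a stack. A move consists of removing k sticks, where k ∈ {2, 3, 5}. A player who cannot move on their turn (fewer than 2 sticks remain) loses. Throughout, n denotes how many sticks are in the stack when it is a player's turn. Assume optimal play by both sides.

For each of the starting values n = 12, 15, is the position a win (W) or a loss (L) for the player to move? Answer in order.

12: W, 15: L

Build the W/L table. Terminal = L. A non-terminal position is W if it has a move to some L; otherwise it is L.
n=0: no move → L
n=1: no move → L
n=2: can move to 0, which is L ⇒ W
n=3: can move to 1, which is L ⇒ W
n=4: can move to 1, which is L ⇒ W
n=5: can move to 0, which is L ⇒ W
n=6: can move to 1, which is L ⇒ W
n=7: moves to 5(W), 4(W), 2(W); every one is W ⇒ L
n=8: moves to 6(W), 5(W), 3(W); every one is W ⇒ L
n=9: can move to 7, which is L ⇒ W
n=10: can move to 8, which is L ⇒ W
n=11: can move to 8, which is L ⇒ W
n=12: can move to 7, which is L ⇒ W
n=13: can move to 8, which is L ⇒ W
n=14: moves to 12(W), 11(W), 9(W); every one is W ⇒ L
n=15: moves to 13(W), 12(W), 10(W); every one is W ⇒ L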